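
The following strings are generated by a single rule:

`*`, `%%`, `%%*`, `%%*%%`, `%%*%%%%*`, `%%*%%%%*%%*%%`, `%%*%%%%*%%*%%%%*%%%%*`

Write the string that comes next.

From term 3 onward, concatenate the last term with the second-to-last: %%·* = %%*, %%*·%% = %%*%%, …
So term 8 is %%*%%%%*%%*%%%%*%%%%*·%%*%%%%*%%*%%.

%%*%%%%*%%*%%%%*%%%%*%%*%%%%*%%*%%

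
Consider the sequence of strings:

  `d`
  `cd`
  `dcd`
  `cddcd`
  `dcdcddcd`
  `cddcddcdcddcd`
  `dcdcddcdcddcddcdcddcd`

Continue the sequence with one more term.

cddcddcdcddcddcdcddcdcddcddcdcddcd

This is a Fibonacci-style word recurrence s(k) = s(k−2)·s(k−1): e.g. d·cd = dcd.
So term 8 is cddcddcdcddcd·dcdcddcdcddcddcdcddcd.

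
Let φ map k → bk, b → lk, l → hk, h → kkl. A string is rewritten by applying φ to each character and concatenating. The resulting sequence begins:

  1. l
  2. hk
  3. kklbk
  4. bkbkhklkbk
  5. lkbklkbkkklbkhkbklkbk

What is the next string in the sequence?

Replace each of the 21 characters of lkbklkbkkklbkhkbklkbk in place — hk bk lk bk hk bk lk bk bk bk hk lk bk kkl bk lk bk hk bk lk bk — and concatenate.

hkbklkbkhkbklkbkbkbkhklkbkkklbklkbkhkbklkbk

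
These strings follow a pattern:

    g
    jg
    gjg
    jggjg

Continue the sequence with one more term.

gjgjggjg

Each term (from the third on) is the two preceding terms concatenated in order: term 3 = g·jg = gjg.
So term 5 is gjg·jggjg.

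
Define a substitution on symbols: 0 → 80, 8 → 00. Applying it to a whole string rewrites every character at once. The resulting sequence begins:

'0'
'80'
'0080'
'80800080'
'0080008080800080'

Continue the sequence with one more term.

80800080808000800080008080800080

Replace each of the 16 characters of 0080008080800080 in place — 80 80 00 80 80 80 00 80 00 80 00 80 80 80 00 80 — and concatenate.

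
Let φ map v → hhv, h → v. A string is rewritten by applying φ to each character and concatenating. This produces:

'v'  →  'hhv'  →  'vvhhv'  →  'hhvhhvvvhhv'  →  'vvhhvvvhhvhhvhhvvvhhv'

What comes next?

Rewriting the 21 symbols of vvhhvvvhhvhhvhhvvvhhv one by one yields hhv hhv v v hhv hhv hhv v v hhv v v hhv v v hhv hhv hhv v v hhv; concatenated:

hhvhhvvvhhvhhvhhvvvhhvvvhhvvvhhvhhvhhvvvhhv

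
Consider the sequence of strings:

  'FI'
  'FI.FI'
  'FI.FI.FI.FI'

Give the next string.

s(k+1) = s(k)·.·s(k) — each term doubles the last with '.' between the halves.
So the next term is two copies of FI.FI.FI.FI with '.' between the halves.

FI.FI.FI.FI.FI.FI.FI.FI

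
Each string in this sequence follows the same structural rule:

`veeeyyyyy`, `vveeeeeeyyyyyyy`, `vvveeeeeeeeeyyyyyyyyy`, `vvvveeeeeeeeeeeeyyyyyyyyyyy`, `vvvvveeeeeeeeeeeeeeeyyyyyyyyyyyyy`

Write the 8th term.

vvvvvvvveeeeeeeeeeeeeeeeeeeeeeeeyyyyyyyyyyyyyyyyyyy

Reading off run lengths: v runs 1, 2, 3, 4, 5; e runs 3, 6, 9, 12, 15; y runs 5, 7, 9, 11, 13 — each is linear in n (n = 1, 2, …).
At n = 8 the blocks have lengths 8, 24, 19.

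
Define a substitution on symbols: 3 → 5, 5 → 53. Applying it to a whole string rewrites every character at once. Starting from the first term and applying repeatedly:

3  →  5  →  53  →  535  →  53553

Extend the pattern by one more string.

Rewriting each symbol of 53553: 5→53, 3→5, 5→53, 5→53, 3→5, which concatenates to 53 5 53 53 5.

53553535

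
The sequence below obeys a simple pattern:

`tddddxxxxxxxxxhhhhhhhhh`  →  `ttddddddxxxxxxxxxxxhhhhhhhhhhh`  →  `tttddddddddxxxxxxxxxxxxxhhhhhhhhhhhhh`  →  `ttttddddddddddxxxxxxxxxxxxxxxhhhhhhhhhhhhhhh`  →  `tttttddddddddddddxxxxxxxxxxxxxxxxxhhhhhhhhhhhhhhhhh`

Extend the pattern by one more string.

ttttttddddddddddddddxxxxxxxxxxxxxxxxxxxhhhhhhhhhhhhhhhhhhh

Term n consists of n-2 t's, followed by 2n-2 d's, followed by 2n+3 x's, followed by 2n+3 h's, where the shown terms are n = 3, 4, 5, 6, 7.
Setting n = 8 gives 6, 14, 19, 19 characters in each block.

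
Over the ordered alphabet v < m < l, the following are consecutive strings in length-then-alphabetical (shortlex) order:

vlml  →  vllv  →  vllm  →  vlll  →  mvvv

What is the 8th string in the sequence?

Continuing the enumeration 3 steps past mvvv: mvvv → mvvm → mvvl → (answer).

mvmv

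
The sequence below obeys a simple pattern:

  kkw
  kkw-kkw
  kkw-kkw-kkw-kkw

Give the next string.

Each string is two copies of the previous one joined by '-'.
One more doubling of kkw-kkw-kkw-kkw gives the answer.

kkw-kkw-kkw-kkw-kkw-kkw-kkw-kkw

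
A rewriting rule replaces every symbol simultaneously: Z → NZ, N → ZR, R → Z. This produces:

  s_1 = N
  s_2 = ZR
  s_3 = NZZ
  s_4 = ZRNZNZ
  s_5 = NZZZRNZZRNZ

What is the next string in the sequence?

Rewriting each symbol of NZZZRNZZRNZ: N→ZR, Z→NZ, Z→NZ, Z→NZ, R→Z, N→ZR, Z→NZ, Z→NZ, R→Z, N→ZR, Z→NZ, which concatenates to ZR NZ NZ NZ Z ZR NZ NZ Z ZR NZ.

ZRNZNZNZZZRNZNZZZRNZ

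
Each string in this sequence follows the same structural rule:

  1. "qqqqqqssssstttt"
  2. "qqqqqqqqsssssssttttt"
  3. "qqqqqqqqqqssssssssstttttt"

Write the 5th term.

The n-th term is 2n q's then 2n-1 s's then n+1 t's, where the shown terms are n = 3, 4, 5.
Setting n = 7 gives 14, 13, 8 characters in each block.

qqqqqqqqqqqqqqssssssssssssstttttttt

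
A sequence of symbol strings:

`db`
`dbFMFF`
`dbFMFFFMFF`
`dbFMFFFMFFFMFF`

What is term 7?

dbFMFFFMFFFMFFFMFFFMFFFMFF

The strings grow by a fixed suffix FMFF each time.
From dbFMFFFMFFFMFF, 3 further steps: dbFMFFFMFFFMFF → dbFMFFFMFFFMFFFMFF → dbFMFFFMFFFMFFFMFFFMFF → (answer).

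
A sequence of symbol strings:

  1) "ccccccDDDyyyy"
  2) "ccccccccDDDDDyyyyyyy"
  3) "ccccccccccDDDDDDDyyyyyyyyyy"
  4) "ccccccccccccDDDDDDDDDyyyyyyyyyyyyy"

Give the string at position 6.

ccccccccccccccccDDDDDDDDDDDDDyyyyyyyyyyyyyyyyyyy

Reading off run lengths: c runs 6, 8, 10, 12; D runs 3, 5, 7, 9; y runs 4, 7, 10, 13 — each is linear in n, where the shown terms are n = 2, 3, 4, 5.
Setting n = 7 gives 16, 13, 19 characters in each block.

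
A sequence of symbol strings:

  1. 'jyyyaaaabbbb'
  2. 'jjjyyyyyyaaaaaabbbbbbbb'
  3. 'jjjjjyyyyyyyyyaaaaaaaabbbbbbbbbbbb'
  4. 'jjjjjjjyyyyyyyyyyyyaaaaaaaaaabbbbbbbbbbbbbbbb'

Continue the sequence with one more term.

jjjjjjjjjyyyyyyyyyyyyyyyaaaaaaaaaaaabbbbbbbbbbbbbbbbbbbb

Term n consists of 2n-1 j's, followed by 3n y's, followed by 2n+2 a's, followed by 4n b's (n = 1, 2, …).
Setting n = 5 gives 9, 15, 12, 20 characters in each block.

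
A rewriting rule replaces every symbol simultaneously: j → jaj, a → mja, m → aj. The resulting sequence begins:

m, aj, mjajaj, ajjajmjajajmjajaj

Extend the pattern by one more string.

mjajajjajmjajajajjajmjajajmjajajajjajmjajajmjajaj

Replace each of the 17 characters of ajjajmjajajmjajaj in place — mja jaj jaj mja jaj aj jaj mja jaj mja jaj aj jaj mja jaj mja jaj — and concatenate.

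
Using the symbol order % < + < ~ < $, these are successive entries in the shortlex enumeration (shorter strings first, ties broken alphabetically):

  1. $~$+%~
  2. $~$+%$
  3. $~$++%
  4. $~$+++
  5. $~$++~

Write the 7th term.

$~$+~%

Stepping forward 2 times from $~$++~: $~$++~ → $~$++$, then the target.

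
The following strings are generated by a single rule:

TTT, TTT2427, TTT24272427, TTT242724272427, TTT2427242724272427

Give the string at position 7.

TTT242724272427242724272427

The strings grow by a fixed suffix 2427 each time.
From TTT2427242724272427, 2 further steps: TTT2427242724272427 → TTT24272427242724272427 → (answer).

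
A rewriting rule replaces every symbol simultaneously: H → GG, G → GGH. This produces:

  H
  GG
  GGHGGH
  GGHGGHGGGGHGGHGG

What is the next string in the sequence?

GGHGGHGGGGHGGHGGGGHGGHGGHGGHGGGGHGGHGGGGHGGH

Applying the rule to each of the 16 symbols of GGHGGHGGGGHGGHGG gives the pieces GGH GGH GG GGH GGH GG GGH GGH GGH GGH GG GGH GGH GG GGH GGH, which concatenate to the answer.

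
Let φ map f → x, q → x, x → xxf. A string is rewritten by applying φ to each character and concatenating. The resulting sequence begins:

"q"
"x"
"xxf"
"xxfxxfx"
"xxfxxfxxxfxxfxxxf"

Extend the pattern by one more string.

xxfxxfxxxfxxfxxxfxxfxxfxxxfxxfxxxfxxfxxfx

φ(xxfxxfxxxfxxfxxxf) expands symbol-by-symbol to xxf xxf x xxf xxf x xxf xxf xxf x xxf xxf x xxf xxf xxf x; joining the 17 pieces gives the next term.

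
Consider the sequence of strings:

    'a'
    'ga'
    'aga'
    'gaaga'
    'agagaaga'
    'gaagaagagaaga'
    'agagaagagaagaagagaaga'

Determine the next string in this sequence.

From term 3 onward, concatenate the second-to-last term with the last: a·ga = aga, ga·aga = gaaga, …
So term 8 is gaagaagagaaga·agagaagagaagaagagaaga.

gaagaagagaagaagagaagagaagaagagaaga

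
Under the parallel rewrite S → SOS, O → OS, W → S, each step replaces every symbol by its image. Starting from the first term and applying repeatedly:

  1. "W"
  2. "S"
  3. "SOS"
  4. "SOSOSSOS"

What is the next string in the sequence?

Apply φ to SOSOSSOS symbol by symbol: S→SOS, O→OS, S→SOS, O→OS, S→SOS, S→SOS, O→OS, S→SOS; joined: SOS OS SOS OS SOS SOS OS SOS.

SOSOSSOSOSSOSSOSOSSOS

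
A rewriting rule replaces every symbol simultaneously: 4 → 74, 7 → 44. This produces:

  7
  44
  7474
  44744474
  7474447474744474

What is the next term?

φ(7474447474744474) expands symbol-by-symbol to 44 74 44 74 74 74 44 74 44 74 44 74 74 74 44 74; joining the 16 pieces gives the next term.

44744474747444744474447474744474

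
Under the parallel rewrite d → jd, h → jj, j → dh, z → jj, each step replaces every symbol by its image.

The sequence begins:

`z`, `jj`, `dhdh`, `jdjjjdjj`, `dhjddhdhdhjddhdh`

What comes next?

φ(dhjddhdhdhjddhdh) expands symbol-by-symbol to jd jj dh jd jd jj jd jj jd jj dh jd jd jj jd jj; joining the 16 pieces gives the next term.

jdjjdhjdjdjjjdjjjdjjdhjdjdjjjdjj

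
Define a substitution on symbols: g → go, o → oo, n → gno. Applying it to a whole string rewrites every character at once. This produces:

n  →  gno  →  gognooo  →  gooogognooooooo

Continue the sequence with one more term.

φ(gooogognooooooo) expands symbol-by-symbol to go oo oo oo go oo go gno oo oo oo oo oo oo oo; joining the 15 pieces gives the next term.

gooooooogooogognooooooooooooooo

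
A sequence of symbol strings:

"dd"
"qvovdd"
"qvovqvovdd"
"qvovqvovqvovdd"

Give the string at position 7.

qvovqvovqvovqvovqvovqvovdd

Each term is the previous one with qvov prepended.
From qvovqvovqvovdd, 3 further steps: qvovqvovqvovdd → qvovqvovqvovqvovdd → qvovqvovqvovqvovqvovdd → (answer).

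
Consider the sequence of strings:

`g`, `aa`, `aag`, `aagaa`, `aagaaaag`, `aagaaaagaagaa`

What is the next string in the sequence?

aagaaaagaagaaaagaaaag

Each term (from the third on) is the previous term followed by the one before it: term 3 = aa·g = aag.
So term 7 is aagaaaagaagaa·aagaaaag.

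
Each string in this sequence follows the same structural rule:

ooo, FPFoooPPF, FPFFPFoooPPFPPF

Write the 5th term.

FPFFPFFPFFPFoooPPFPPFPPFPPF

s(k+1) = FPF·s(k)·PPF, so each term gains FPF as a prefix and PPF as a suffix.
From FPFFPFoooPPFPPF, 2 further steps: FPFFPFoooPPFPPF → FPFFPFFPFoooPPFPPFPPF → (answer).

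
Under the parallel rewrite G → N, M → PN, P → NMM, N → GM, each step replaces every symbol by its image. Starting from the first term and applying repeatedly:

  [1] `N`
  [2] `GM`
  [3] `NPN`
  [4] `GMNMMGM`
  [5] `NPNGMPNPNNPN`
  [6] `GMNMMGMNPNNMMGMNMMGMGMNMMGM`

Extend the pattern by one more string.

Rewriting the 27 symbols of GMNMMGMNPNNMMGMNMMGMGMNMMGM one by one yields N PN GM PN PN N PN GM NMM GM GM PN PN N PN GM PN PN N PN N PN GM PN PN N PN; concatenated:

NPNGMPNPNNPNGMNMMGMGMPNPNNPNGMPNPNNPNNPNGMPNPNNPN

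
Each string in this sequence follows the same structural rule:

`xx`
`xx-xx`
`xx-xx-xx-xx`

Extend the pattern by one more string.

xx-xx-xx-xx-xx-xx-xx-xx

Every step duplicates the string with '-' between the halves.
One more doubling of xx-xx-xx-xx gives the answer.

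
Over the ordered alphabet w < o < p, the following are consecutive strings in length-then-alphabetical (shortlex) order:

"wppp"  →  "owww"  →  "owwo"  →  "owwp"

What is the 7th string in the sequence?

owop

Stepping forward 3 times from owwp: owwp → owow → owoo, then the target.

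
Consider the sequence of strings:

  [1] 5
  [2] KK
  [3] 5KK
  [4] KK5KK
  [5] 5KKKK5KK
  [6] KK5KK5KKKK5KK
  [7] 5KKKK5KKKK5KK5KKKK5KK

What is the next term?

KK5KK5KKKK5KK5KKKK5KKKK5KK5KKKK5KK

Each term (from the third on) is the two preceding terms concatenated in order: term 3 = 5·KK = 5KK.
The next term joins KK5KK5KKKK5KK and 5KKKK5KKKK5KK5KKKK5KK.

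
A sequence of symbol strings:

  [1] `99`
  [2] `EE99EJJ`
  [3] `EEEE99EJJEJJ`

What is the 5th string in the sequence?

EEEEEEEE99EJJEJJEJJEJJ

Every step adds EE to the front and EJJ to the end of the previous string.
From EEEE99EJJEJJ, 2 further steps: EEEE99EJJEJJ → EEEEEE99EJJEJJEJJ → (answer).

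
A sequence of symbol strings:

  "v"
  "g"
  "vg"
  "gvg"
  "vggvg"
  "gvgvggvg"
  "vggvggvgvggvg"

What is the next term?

Each term (from the third on) is the two preceding terms concatenated in order: term 3 = v·g = vg.
So term 8 is gvgvggvg·vggvggvgvggvg.

gvgvggvgvggvggvgvggvg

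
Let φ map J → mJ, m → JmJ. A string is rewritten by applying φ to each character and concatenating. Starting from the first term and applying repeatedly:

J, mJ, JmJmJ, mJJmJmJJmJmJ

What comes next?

Expanding mJJmJmJJmJmJ: m→JmJ, J→mJ, J→mJ, m→JmJ, J→mJ, m→JmJ, J→mJ, J→mJ, m→JmJ, J→mJ, m→JmJ, J→mJ. Concatenated: JmJ mJ mJ JmJ mJ JmJ mJ mJ JmJ mJ JmJ mJ.

JmJmJmJJmJmJJmJmJmJJmJmJJmJmJ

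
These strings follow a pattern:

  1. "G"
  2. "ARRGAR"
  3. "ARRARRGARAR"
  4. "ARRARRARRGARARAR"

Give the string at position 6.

Each term wraps the previous one in ARR on the left and AR on the right.
From ARRARRARRGARARAR, 2 further steps: ARRARRARRGARARAR → ARRARRARRARRGARARARAR → (answer).

ARRARRARRARRARRGARARARARAR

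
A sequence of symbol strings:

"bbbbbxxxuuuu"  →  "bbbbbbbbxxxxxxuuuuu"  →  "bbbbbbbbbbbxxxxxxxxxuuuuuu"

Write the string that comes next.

bbbbbbbbbbbbbbxxxxxxxxxxxxuuuuuuu

The n-th term is 3n+2 b's then 3n x's then n+3 u's (n = 1, 2, …).
Setting n = 4 gives 14, 12, 7 characters in each block.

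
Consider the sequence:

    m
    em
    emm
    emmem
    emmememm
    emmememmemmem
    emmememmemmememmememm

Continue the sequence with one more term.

From term 3 onward, concatenate the last term with the second-to-last: em·m = emm, emm·em = emmem, …
So term 8 is emmememmemmememmememm·emmememmemmem.

emmememmemmememmememmemmememmemmem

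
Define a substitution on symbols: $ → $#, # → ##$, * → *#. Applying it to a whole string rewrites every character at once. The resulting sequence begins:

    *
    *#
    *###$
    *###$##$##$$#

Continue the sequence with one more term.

Rewriting the 13 symbols of *###$##$##$$# one by one yields *# ##$ ##$ ##$ $# ##$ ##$ $# ##$ ##$ $# $# ##$; concatenated:

*###$##$##$$###$##$$###$##$$#$###$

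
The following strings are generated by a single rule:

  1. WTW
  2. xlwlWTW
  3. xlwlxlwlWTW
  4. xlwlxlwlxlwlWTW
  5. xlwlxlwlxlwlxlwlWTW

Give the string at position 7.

Every step adds xlwl at the front: s(k+1) = xlwl·s(k).
From xlwlxlwlxlwlxlwlWTW, 2 further steps: xlwlxlwlxlwlxlwlWTW → xlwlxlwlxlwlxlwlxlwlWTW → (answer).

xlwlxlwlxlwlxlwlxlwlxlwlWTW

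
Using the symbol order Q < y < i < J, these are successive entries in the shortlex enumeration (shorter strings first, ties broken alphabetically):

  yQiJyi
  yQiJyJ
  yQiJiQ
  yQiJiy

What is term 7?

Stepping forward 3 times from yQiJiy: yQiJiy → yQiJii → yQiJiJ, then the target.

yQiJJQ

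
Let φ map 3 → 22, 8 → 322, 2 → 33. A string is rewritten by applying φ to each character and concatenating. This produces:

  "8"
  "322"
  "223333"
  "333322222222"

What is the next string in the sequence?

222222223333333333333333

Rewriting each symbol of 333322222222: 3→22, 3→22, 3→22, 3→22, 2→33, 2→33, 2→33, 2→33, 2→33, 2→33, 2→33, 2→33, which concatenates to 22 22 22 22 33 33 33 33 33 33 33 33.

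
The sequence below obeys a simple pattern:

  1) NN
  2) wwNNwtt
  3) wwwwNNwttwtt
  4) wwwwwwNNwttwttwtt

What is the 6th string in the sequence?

wwwwwwwwwwNNwttwttwttwttwtt

Each term wraps the previous one in ww on the left and wtt on the right.
From wwwwwwNNwttwttwtt, 2 further steps: wwwwwwNNwttwttwtt → wwwwwwwwNNwttwttwttwtt → (answer).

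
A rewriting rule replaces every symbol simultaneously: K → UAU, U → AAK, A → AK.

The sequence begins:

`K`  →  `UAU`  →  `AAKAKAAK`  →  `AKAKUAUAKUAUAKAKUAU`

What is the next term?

φ(AKAKUAUAKUAUAKAKUAU) expands symbol-by-symbol to AK UAU AK UAU AAK AK AAK AK UAU AAK AK AAK AK UAU AK UAU AAK AK AAK; joining the 19 pieces gives the next term.

AKUAUAKUAUAAKAKAAKAKUAUAAKAKAAKAKUAUAKUAUAAKAKAAK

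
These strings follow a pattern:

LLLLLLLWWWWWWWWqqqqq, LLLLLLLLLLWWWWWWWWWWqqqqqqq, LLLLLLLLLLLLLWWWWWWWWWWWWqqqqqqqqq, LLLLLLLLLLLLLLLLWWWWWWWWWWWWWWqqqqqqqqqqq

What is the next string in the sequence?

LLLLLLLLLLLLLLLLLLLWWWWWWWWWWWWWWWWqqqqqqqqqqqqq

Term n consists of 3n-2 L's, followed by 2n+2 W's, followed by 2n-1 q's, where the shown terms are n = 3, 4, 5, 6.
Setting n = 7 gives 19, 16, 13 characters in each block.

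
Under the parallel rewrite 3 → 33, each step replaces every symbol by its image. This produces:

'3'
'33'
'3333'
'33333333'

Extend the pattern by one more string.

3333333333333333

Expanding 33333333: 3→33, 3→33, 3→33, 3→33, 3→33, 3→33, 3→33, 3→33. Concatenated: 33 33 33 33 33 33 33 33.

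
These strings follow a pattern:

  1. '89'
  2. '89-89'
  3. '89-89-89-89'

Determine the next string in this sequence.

Every step duplicates the string with '-' between the halves.
Doubling 89-89-89-89 with '-' between the halves:

89-89-89-89-89-89-89-89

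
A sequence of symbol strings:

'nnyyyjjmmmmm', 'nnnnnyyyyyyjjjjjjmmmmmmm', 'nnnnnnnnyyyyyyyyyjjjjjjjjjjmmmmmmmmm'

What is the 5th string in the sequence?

Term n consists of 3n-1 n's, followed by 3n y's, followed by 4n-2 j's, followed by 2n+3 m's (n = 1, 2, …).
At n = 5 the blocks have lengths 14, 15, 18, 13.

nnnnnnnnnnnnnnyyyyyyyyyyyyyyyjjjjjjjjjjjjjjjjjjmmmmmmmmmmmmm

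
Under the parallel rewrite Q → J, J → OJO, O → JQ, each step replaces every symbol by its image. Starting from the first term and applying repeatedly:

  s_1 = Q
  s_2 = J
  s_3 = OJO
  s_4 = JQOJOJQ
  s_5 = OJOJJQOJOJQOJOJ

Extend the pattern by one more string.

JQOJOJQOJOOJOJJQOJOJQOJOJJQOJOJQOJO

Applying the rule to each of the 15 symbols of OJOJJQOJOJQOJOJ gives the pieces JQ OJO JQ OJO OJO J JQ OJO JQ OJO J JQ OJO JQ OJO, which concatenate to the answer.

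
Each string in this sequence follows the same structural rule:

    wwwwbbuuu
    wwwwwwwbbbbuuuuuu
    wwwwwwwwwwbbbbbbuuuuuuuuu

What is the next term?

Term n consists of 3n+1 w's, followed by 2n b's, followed by 3n u's (n = 1, 2, …).
At n = 4 the blocks have lengths 13, 8, 12.

wwwwwwwwwwwwwbbbbbbbbuuuuuuuuuuuu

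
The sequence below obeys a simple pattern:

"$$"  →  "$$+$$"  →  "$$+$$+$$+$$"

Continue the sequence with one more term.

$$+$$+$$+$$+$$+$$+$$+$$

s(k+1) = s(k)·+·s(k) — each term doubles the last with '+' between the halves.
So the next term is two copies of $$+$$+$$+$$ with '+' between the halves.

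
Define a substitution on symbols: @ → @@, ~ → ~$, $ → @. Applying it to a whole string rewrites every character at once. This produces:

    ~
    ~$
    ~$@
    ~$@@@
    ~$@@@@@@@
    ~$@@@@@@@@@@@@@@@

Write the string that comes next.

Rewriting the 17 symbols of ~$@@@@@@@@@@@@@@@ one by one yields ~$ @ @@ @@ @@ @@ @@ @@ @@ @@ @@ @@ @@ @@ @@ @@ @@; concatenated:

~$@@@@@@@@@@@@@@@@@@@@@@@@@@@@@@@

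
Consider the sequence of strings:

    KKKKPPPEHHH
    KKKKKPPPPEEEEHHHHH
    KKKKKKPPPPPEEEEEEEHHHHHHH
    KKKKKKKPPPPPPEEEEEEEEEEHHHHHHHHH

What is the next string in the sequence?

KKKKKKKKPPPPPPPEEEEEEEEEEEEEHHHHHHHHHHH

The n-th term is n+3 K's then n+2 P's then 3n-2 E's then 2n+1 H's (n = 1, 2, …).
For the next term, n = 5, so the run lengths are 8, 7, 13, 11.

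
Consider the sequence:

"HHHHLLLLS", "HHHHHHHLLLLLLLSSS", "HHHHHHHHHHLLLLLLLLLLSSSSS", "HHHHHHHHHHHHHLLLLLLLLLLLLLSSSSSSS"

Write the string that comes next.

HHHHHHHHHHHHHHHHLLLLLLLLLLLLLLLLSSSSSSSSS

Reading off run lengths: H runs 4, 7, 10, 13; L runs 4, 7, 10, 13; S runs 1, 3, 5, 7 — each is linear in n (n = 1, 2, …).
At n = 5 the blocks have lengths 16, 16, 9.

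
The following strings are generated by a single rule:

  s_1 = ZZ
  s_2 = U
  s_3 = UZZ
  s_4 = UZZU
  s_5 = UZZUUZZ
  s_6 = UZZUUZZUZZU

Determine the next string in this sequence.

From term 3 onward, concatenate the last term with the second-to-last: U·ZZ = UZZ, UZZ·U = UZZU, …
Continuing: UZZUUZZUZZU · UZZUUZZ gives term 7.

UZZUUZZUZZUUZZUUZZ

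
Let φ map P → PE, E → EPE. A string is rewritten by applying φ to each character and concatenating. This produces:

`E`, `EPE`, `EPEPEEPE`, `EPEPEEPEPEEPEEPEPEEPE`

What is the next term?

Replace each of the 21 characters of EPEPEEPEPEEPEEPEPEEPE in place — EPE PE EPE PE EPE EPE PE EPE PE EPE EPE PE EPE EPE PE EPE PE EPE EPE PE EPE — and concatenate.

EPEPEEPEPEEPEEPEPEEPEPEEPEEPEPEEPEEPEPEEPEPEEPEEPEPEEPE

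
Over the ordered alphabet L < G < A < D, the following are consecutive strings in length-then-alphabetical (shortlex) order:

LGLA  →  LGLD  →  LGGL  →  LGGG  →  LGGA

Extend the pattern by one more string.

The successor of LGGA increments the rightmost position that isn't already D and resets every position after it to L.

LGGD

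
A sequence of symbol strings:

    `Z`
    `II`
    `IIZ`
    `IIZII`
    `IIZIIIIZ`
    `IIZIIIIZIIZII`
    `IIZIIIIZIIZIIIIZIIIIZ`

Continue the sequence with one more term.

This is a Fibonacci-style word recurrence s(k) = s(k−1)·s(k−2): e.g. II·Z = IIZ.
Continuing: IIZIIIIZIIZIIIIZIIIIZ · IIZIIIIZIIZII gives term 8.

IIZIIIIZIIZIIIIZIIIIZIIZIIIIZIIZII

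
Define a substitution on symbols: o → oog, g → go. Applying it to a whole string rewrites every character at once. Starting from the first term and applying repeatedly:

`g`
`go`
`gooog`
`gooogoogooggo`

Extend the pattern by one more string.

Rewriting the 13 symbols of gooogoogooggo one by one yields go oog oog oog go oog oog go oog oog go go oog; concatenated:

gooogoogooggooogooggooogooggogooog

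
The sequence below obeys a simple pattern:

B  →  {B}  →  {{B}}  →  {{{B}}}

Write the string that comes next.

s(k+1) = {·s(k)·}, so each term gains { as a prefix and } as a suffix.
One more step from {{{B}}} gives the answer.

{{{{B}}}}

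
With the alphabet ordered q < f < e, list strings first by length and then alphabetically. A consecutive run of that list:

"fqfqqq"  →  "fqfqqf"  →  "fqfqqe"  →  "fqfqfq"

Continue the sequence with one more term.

fqfqff

Find the rightmost character of fqfqfq below e, bump it to the next letter, and reset everything to its right to q.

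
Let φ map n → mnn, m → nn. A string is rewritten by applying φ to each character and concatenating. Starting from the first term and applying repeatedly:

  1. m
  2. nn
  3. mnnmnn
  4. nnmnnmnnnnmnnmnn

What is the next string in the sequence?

mnnmnnnnmnnmnnnnmnnmnnmnnmnnnnmnnmnnnnmnnmnn

Applying the rule to each of the 16 symbols of nnmnnmnnnnmnnmnn gives the pieces mnn mnn nn mnn mnn nn mnn mnn mnn mnn nn mnn mnn nn mnn mnn, which concatenate to the answer.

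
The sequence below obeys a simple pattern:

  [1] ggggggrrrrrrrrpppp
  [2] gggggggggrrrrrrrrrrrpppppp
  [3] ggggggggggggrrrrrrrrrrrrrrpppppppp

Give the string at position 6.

gggggggggggggggggggggrrrrrrrrrrrrrrrrrrrrrrrpppppppppppppp

Each string has the form g^{3n} r^{3n+2} p^{2n}, where the shown terms are n = 2, 3, 4.
Setting n = 7 gives 21, 23, 14 characters in each block.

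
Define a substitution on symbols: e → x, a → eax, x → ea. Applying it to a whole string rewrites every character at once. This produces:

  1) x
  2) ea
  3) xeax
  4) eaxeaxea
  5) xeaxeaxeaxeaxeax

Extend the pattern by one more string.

Applying the rule to each of the 16 symbols of xeaxeaxeaxeaxeax gives the pieces ea x eax ea x eax ea x eax ea x eax ea x eax ea, which concatenate to the answer.

eaxeaxeaxeaxeaxeaxeaxeaxeaxeaxea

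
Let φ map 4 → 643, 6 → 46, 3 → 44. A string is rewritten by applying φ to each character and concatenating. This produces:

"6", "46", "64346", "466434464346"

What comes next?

Rewriting each symbol of 466434464346: 4→643, 6→46, 6→46, 4→643, 3→44, 4→643, 4→643, 6→46, 4→643, 3→44, 4→643, 6→46, which concatenates to 643 46 46 643 44 643 643 46 643 44 643 46.

643464664344643643466434464346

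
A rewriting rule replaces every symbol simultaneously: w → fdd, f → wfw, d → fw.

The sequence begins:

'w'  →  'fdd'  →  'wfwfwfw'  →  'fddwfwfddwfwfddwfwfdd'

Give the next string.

Rewriting the 21 symbols of fddwfwfddwfwfddwfwfdd one by one yields wfw fw fw fdd wfw fdd wfw fw fw fdd wfw fdd wfw fw fw fdd wfw fdd wfw fw fw; concatenated:

wfwfwfwfddwfwfddwfwfwfwfddwfwfddwfwfwfwfddwfwfddwfwfwfw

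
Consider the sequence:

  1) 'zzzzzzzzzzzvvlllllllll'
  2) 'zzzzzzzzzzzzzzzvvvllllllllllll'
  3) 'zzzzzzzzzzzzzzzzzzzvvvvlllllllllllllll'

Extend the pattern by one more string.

Reading off run lengths: z runs 11, 15, 19; v runs 2, 3, 4; l runs 9, 12, 15 — each is linear in n, where the shown terms are n = 2, 3, 4.
Setting n = 5 gives 23, 5, 18 characters in each block.

zzzzzzzzzzzzzzzzzzzzzzzvvvvvllllllllllllllllll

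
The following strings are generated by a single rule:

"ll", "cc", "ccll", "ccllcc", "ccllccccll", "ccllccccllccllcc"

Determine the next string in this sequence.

This is a Fibonacci-style word recurrence s(k) = s(k−1)·s(k−2): e.g. cc·ll = ccll.
The next term joins ccllccccllccllcc and ccllccccll.

ccllccccllccllccccllccccll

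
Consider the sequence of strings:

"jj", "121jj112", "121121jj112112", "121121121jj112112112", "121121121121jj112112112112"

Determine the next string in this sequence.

Every step adds 121 to the front and 112 to the end of the previous string.
One more step from 121121121121jj112112112112 gives the answer.

121121121121121jj112112112112112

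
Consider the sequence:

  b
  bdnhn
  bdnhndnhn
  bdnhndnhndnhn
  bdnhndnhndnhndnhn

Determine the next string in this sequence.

Every step adds dnhn to the end: s(k+1) = s(k)·dnhn.
One more step from bdnhndnhndnhndnhn gives the answer.

bdnhndnhndnhndnhndnhn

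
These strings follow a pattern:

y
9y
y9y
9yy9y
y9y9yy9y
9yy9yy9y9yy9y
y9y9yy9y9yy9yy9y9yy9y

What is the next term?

From term 3 onward, concatenate the second-to-last term with the last: y·9y = y9y, 9y·y9y = 9yy9y, …
So term 8 is 9yy9yy9y9yy9y·y9y9yy9y9yy9yy9y9yy9y.

9yy9yy9y9yy9yy9y9yy9y9yy9yy9y9yy9y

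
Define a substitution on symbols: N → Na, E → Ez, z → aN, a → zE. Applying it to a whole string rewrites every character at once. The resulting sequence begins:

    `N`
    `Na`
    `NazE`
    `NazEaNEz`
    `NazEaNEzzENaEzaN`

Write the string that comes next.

NazEaNEzzENaEzaNaNEzNazEEzaNzENa

Applying the rule to each of the 16 symbols of NazEaNEzzENaEzaN gives the pieces Na zE aN Ez zE Na Ez aN aN Ez Na zE Ez aN zE Na, which concatenate to the answer.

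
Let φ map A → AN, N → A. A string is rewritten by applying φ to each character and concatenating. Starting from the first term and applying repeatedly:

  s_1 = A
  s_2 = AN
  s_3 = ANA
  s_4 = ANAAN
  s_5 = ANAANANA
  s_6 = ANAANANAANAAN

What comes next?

Rewriting the 13 symbols of ANAANANAANAAN one by one yields AN A AN AN A AN A AN AN A AN AN A; concatenated:

ANAANANAANAANANAANANA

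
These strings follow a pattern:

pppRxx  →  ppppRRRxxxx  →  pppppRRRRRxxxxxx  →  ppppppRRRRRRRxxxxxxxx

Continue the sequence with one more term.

pppppppRRRRRRRRRxxxxxxxxxx

Each string has the form p^{n+2} R^{2n-1} x^{2n} (n = 1, 2, …).
At n = 5 the blocks have lengths 7, 9, 10.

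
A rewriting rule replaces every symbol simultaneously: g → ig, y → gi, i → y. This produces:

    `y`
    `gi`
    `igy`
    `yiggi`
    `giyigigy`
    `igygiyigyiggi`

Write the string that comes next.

φ(igygiyigyiggi) expands symbol-by-symbol to y ig gi ig y gi y ig gi y ig ig y; joining the 13 pieces gives the next term.

yiggiigygiyiggiyigigy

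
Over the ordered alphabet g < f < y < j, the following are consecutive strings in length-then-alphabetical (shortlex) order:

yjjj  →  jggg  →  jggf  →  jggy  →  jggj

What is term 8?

jgfy

Advancing 3 positions from jggj through jggj → jgfg → jgff reaches term 8.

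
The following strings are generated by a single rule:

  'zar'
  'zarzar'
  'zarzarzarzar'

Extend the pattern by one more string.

s(k+1) = s(k)·s(k) — each term doubles the last.
So the next term is two copies of zarzarzarzar.

zarzarzarzarzarzarzarzar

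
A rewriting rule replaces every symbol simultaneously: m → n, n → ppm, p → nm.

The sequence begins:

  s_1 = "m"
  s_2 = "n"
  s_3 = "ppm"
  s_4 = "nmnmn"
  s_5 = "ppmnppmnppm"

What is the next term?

Apply φ to ppmnppmnppm symbol by symbol: p→nm, p→nm, m→n, n→ppm, p→nm, p→nm, m→n, n→ppm, p→nm, p→nm, m→n; joined: nm nm n ppm nm nm n ppm nm nm n.

nmnmnppmnmnmnppmnmnmn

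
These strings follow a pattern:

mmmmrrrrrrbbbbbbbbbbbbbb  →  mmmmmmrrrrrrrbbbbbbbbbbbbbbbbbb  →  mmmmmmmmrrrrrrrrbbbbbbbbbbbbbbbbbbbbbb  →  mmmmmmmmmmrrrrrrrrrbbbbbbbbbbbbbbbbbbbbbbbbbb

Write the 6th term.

mmmmmmmmmmmmmmrrrrrrrrrrrbbbbbbbbbbbbbbbbbbbbbbbbbbbbbbbbbb

Reading off run lengths: m runs 4, 6, 8, 10; r runs 6, 7, 8, 9; b runs 14, 18, 22, 26 — each is linear in n, where the shown terms are n = 3, 4, 5, 6.
At n = 8 the blocks have lengths 14, 11, 34.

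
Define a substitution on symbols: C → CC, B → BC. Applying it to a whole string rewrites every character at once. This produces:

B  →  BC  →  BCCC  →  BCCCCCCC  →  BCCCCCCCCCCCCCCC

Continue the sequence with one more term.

Rewriting the 16 symbols of BCCCCCCCCCCCCCCC one by one yields BC CC CC CC CC CC CC CC CC CC CC CC CC CC CC CC; concatenated:

BCCCCCCCCCCCCCCCCCCCCCCCCCCCCCCC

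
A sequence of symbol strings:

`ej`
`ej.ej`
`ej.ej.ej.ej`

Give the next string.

Every step duplicates the string with '.' between the halves.
Doubling ej.ej.ej.ej with '.' between the halves:

ej.ej.ej.ej.ej.ej.ej.ej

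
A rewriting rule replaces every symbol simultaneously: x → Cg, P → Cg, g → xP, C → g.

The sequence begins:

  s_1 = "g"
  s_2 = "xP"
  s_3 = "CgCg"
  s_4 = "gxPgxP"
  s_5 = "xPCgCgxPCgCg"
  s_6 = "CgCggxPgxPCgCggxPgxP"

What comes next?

Applying the rule to each of the 20 symbols of CgCggxPgxPCgCggxPgxP gives the pieces g xP g xP xP Cg Cg xP Cg Cg g xP g xP xP Cg Cg xP Cg Cg, which concatenate to the answer.

gxPgxPxPCgCgxPCgCggxPgxPxPCgCgxPCgCg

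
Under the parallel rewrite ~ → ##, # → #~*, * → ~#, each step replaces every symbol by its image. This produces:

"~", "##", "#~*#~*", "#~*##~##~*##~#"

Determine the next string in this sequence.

#~*##~##~*#~*###~*#~*##~##~*#~*###~*

Applying the rule to each of the 14 symbols of #~*##~##~*##~# gives the pieces #~* ## ~# #~* #~* ## #~* #~* ## ~# #~* #~* ## #~*, which concatenate to the answer.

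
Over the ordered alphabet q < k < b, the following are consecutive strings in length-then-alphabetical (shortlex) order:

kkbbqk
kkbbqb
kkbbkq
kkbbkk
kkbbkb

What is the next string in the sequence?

The successor of kkbbkb increments the rightmost position that isn't already b and resets every position after it to q.

kkbbbq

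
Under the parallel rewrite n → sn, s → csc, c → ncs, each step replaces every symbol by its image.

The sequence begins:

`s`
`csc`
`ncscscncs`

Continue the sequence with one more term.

snncscscncscscncssnncscsc

Apply φ to ncscscncs symbol by symbol: n→sn, c→ncs, s→csc, c→ncs, s→csc, c→ncs, n→sn, c→ncs, s→csc; joined: sn ncs csc ncs csc ncs sn ncs csc.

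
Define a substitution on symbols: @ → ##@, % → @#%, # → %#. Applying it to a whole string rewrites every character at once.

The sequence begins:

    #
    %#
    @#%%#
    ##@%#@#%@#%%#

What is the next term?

Rewriting the 13 symbols of ##@%#@#%@#%%# one by one yields %# %# ##@ @#% %# ##@ %# @#% ##@ %# @#% @#% %#; concatenated:

%#%###@@#%%###@%#@#%##@%#@#%@#%%#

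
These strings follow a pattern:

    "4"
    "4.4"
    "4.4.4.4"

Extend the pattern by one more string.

s(k+1) = s(k)·.·s(k) — each term doubles the last with '.' between the halves.
One more doubling of 4.4.4.4 gives the answer.

4.4.4.4.4.4.4.4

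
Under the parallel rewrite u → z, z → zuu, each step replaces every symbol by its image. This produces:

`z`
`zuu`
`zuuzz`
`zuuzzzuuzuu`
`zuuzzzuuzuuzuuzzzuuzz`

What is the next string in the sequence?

zuuzzzuuzuuzuuzzzuuzzzuuzzzuuzuuzuuzzzuuzuu

φ(zuuzzzuuzuuzuuzzzuuzz) expands symbol-by-symbol to zuu z z zuu zuu zuu z z zuu z z zuu z z zuu zuu zuu z z zuu zuu; joining the 21 pieces gives the next term.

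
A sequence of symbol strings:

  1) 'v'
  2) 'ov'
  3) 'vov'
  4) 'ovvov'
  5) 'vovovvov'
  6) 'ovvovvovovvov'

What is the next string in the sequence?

vovovvovovvovvovovvov

Each term (from the third on) is the two preceding terms concatenated in order: term 3 = v·ov = vov.
So term 7 is vovovvov·ovvovvovovvov.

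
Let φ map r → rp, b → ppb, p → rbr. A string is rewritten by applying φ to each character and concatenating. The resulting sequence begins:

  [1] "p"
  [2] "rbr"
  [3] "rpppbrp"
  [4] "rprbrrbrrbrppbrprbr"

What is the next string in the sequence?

Replace each of the 19 characters of rprbrrbrrbrppbrprbr in place — rp rbr rp ppb rp rp ppb rp rp ppb rp rbr rbr ppb rp rbr rp ppb rp — and concatenate.

rprbrrpppbrprpppbrprpppbrprbrrbrppbrprbrrpppbrp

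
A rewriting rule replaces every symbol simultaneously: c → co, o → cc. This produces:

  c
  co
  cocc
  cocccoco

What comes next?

cocccocococccocc

Apply φ to cocccoco symbol by symbol: c→co, o→cc, c→co, c→co, c→co, o→cc, c→co, o→cc; joined: co cc co co co cc co cc.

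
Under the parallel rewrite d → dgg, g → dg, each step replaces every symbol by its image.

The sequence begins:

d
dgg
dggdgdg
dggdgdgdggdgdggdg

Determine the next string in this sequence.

Replace each of the 17 characters of dggdgdgdggdgdggdg in place — dgg dg dg dgg dg dgg dg dgg dg dg dgg dg dgg dg dg dgg dg — and concatenate.

dggdgdgdggdgdggdgdggdgdgdggdgdggdgdgdggdg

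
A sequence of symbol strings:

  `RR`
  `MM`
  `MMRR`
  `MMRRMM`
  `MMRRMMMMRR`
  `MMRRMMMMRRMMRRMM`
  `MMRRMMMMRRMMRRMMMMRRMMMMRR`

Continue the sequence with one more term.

Each term (from the third on) is the previous term followed by the one before it: term 3 = MM·RR = MMRR.
Continuing: MMRRMMMMRRMMRRMMMMRRMMMMRR · MMRRMMMMRRMMRRMM gives term 8.

MMRRMMMMRRMMRRMMMMRRMMMMRRMMRRMMMMRRMMRRMM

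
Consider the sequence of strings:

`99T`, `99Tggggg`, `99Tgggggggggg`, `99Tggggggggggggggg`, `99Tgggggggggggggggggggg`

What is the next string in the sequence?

99Tggggggggggggggggggggggggg

Each term is the previous one with ggggg appended.
One more step from 99Tgggggggggggggggggggg gives the answer.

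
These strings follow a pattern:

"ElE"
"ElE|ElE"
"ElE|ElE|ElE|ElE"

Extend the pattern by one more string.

s(k+1) = s(k)·|·s(k) — each term doubles the last with '|' between the halves.
Doubling ElE|ElE|ElE|ElE with '|' between the halves:

ElE|ElE|ElE|ElE|ElE|ElE|ElE|ElE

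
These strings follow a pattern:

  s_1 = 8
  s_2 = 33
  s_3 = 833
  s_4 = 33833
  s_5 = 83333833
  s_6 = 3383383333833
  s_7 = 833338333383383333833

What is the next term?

From term 3 onward, concatenate the second-to-last term with the last: 8·33 = 833, 33·833 = 33833, …
The next term joins 3383383333833 and 833338333383383333833.

3383383333833833338333383383333833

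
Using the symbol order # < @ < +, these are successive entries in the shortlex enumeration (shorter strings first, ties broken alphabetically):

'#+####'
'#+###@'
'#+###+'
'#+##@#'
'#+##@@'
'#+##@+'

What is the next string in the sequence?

The successor of #+##@+ increments the rightmost position that isn't already + and resets every position after it to #.

#+##+#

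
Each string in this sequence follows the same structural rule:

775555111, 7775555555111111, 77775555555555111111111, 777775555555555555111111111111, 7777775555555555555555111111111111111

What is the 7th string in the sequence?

777777775555555555555555555555111111111111111111111

Each string has the form 7^{n+1} 5^{3n+1} 1^{3n} (n = 1, 2, …).
For term 7, n = 7, so the run lengths are 8, 22, 21.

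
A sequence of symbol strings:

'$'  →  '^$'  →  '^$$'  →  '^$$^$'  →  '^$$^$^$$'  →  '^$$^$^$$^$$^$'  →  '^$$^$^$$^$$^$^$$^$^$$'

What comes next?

^$$^$^$$^$$^$^$$^$^$$^$$^$^$$^$$^$

Each term (from the third on) is the previous term followed by the one before it: term 3 = ^$·$ = ^$$.
Continuing: ^$$^$^$$^$$^$^$$^$^$$ · ^$$^$^$$^$$^$ gives term 8.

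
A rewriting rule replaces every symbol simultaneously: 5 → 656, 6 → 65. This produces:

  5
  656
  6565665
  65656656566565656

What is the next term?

Rewriting the 17 symbols of 65656656566565656 one by one yields 65 656 65 656 65 65 656 65 656 65 65 656 65 656 65 656 65; concatenated:

65656656566565656656566565656656566565665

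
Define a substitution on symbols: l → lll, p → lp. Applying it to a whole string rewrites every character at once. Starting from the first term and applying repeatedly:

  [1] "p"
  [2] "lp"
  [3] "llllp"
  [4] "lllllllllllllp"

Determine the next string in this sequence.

Applying the rule to each of the 14 symbols of lllllllllllllp gives the pieces lll lll lll lll lll lll lll lll lll lll lll lll lll lp, which concatenate to the answer.

llllllllllllllllllllllllllllllllllllllllp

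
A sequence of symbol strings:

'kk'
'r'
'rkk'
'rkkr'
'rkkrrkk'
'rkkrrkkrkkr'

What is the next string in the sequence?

rkkrrkkrkkrrkkrrkk

This is a Fibonacci-style word recurrence s(k) = s(k−1)·s(k−2): e.g. r·kk = rkk.
The next term joins rkkrrkkrkkr and rkkrrkk.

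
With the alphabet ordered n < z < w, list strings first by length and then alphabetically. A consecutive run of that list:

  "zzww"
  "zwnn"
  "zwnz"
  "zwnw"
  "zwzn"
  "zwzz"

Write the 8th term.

zwwn

Stepping forward 2 times from zwzz: zwzz → zwzw, then the target.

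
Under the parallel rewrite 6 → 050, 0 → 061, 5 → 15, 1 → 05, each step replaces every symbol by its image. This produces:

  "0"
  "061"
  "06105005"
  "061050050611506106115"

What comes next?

Rewriting the 21 symbols of 061050050611506106115 one by one yields 061 050 05 061 15 061 061 15 061 050 05 05 15 061 050 05 061 050 05 05 15; concatenated:

06105005061150610611506105005051506105005061050050515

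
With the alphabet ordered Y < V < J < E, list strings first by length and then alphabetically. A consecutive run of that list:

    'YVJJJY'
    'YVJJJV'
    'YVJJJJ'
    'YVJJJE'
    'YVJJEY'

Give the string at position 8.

YVJJEE

Stepping forward 3 times from YVJJEY: YVJJEY → YVJJEV → YVJJEJ, then the target.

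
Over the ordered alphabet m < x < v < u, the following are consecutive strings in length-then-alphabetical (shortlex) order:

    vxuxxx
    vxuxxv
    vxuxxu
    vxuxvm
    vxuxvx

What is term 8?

Continuing the enumeration 3 steps past vxuxvx: vxuxvx → vxuxvv → vxuxvu → (answer).

vxuxum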